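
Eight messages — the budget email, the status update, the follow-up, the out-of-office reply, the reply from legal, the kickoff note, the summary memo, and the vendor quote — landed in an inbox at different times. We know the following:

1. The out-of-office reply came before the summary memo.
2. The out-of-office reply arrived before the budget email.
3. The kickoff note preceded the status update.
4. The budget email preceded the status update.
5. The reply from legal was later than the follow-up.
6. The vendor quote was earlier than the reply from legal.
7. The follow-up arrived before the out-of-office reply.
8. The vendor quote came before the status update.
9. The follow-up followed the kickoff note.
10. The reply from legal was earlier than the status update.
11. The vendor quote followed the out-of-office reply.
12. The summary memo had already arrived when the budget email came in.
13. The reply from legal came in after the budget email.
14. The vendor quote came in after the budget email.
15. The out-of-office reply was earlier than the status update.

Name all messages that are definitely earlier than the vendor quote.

Directly stated before the vendor quote: the budget email and the out-of-office reply.
The follow-up reaches the vendor quote via the follow-up → the out-of-office reply → the vendor quote.
The kickoff note reaches the vendor quote via the kickoff note → the follow-up → the out-of-office reply → the vendor quote.
The summary memo reaches the vendor quote via the summary memo → the budget email → the vendor quote.
No chain forces the reply from legal (or any of the others) ahead of the vendor quote.

the budget email, the follow-up, the kickoff note, the out-of-office reply, the summary memo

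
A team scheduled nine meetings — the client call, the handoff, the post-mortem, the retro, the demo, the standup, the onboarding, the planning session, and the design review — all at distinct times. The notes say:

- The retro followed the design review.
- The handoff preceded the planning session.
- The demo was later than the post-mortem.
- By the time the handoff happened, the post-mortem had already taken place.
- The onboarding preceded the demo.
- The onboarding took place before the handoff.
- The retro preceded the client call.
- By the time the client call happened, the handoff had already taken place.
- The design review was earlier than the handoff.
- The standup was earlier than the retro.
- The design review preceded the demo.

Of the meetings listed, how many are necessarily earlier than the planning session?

4

Directly stated before the planning session: the handoff.
The design review reaches the planning session via the design review → the handoff → the planning session.
The onboarding reaches the planning session via the onboarding → the handoff → the planning session.
The post-mortem reaches the planning session via the post-mortem → the handoff → the planning session.
No chain forces the client call (or any of the others) ahead of the planning session.
That's the design review, the handoff, the onboarding, and the post-mortem — 4 in all.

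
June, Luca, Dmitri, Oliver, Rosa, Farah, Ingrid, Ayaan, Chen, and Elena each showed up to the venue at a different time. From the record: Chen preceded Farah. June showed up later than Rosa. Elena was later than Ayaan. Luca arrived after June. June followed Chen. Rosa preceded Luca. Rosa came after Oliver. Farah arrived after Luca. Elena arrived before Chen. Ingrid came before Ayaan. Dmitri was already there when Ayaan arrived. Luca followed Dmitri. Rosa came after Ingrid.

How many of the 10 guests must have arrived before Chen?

Directly stated before Chen: Elena.
Ayaan reaches Chen via Ayaan → Elena → Chen.
Dmitri reaches Chen via Dmitri → Ayaan → Elena → Chen.
Ingrid reaches Chen via Ingrid → Ayaan → Elena → Chen.
That's Ayaan, Dmitri, Elena, and Ingrid — 4 in all.

4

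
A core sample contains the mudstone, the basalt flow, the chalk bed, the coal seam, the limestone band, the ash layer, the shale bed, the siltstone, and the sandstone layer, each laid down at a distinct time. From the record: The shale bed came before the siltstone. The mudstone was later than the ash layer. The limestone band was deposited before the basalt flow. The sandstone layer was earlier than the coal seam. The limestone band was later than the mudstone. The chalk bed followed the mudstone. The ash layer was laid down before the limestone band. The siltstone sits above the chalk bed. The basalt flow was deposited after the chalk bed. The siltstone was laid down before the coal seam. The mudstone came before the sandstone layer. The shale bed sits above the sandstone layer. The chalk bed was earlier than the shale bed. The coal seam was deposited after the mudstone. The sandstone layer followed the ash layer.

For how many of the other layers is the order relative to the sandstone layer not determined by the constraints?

3

Forced before the sandstone layer: the ash layer and the mudstone; forced after the sandstone layer: the coal seam, the shale bed, and the siltstone.
That leaves the basalt flow, the chalk bed, and the limestone band with no forced order relative to the sandstone layer — 3.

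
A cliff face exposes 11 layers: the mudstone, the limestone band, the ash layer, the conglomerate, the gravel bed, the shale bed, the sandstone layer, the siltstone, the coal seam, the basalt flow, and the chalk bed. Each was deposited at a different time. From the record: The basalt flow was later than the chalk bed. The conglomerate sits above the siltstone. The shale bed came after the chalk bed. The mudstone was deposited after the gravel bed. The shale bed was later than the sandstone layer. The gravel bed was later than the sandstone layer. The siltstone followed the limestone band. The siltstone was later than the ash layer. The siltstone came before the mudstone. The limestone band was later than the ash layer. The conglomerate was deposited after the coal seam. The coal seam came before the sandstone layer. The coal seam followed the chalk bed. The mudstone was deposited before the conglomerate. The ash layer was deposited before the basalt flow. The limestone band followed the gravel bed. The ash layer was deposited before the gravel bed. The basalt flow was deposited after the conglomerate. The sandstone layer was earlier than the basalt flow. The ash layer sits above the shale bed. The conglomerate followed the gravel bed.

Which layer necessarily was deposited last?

the basalt flow

Every other layer has a chain of constraints placing it before the basalt flow, so the basalt flow is last.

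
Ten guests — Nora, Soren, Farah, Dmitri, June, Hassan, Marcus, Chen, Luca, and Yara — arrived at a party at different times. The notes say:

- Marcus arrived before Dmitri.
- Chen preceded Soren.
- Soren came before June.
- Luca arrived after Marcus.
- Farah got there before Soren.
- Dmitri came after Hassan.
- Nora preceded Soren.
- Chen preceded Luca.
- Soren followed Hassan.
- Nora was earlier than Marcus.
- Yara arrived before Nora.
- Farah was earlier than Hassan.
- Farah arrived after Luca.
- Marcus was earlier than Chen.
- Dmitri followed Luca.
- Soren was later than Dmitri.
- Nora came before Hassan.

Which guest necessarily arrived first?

Yara

Yara has a chain of constraints placing them before every other guest, so Yara must be first.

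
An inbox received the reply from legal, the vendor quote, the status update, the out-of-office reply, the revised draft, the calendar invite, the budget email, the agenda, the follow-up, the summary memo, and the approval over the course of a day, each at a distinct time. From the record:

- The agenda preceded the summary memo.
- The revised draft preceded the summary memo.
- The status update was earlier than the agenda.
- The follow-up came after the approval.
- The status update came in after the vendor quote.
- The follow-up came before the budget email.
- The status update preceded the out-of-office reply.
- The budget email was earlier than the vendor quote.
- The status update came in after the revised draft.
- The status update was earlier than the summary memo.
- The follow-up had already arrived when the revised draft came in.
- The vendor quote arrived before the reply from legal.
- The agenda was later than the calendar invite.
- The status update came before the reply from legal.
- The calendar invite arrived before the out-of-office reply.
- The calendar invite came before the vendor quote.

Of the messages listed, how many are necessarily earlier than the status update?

Directly stated before the status update: the revised draft and the vendor quote.
The approval reaches the status update via the approval → the follow-up → the revised draft → the status update.
The budget email reaches the status update via the budget email → the vendor quote → the status update.
The calendar invite reaches the status update via the calendar invite → the vendor quote → the status update.
Likewise the follow-up reaches the status update by chaining the stated constraints.
No chain forces the reply from legal (or any of the others) ahead of the status update.
That's the approval, the budget email, the calendar invite, the follow-up, the revised draft, and the vendor quote — 6 in all.

6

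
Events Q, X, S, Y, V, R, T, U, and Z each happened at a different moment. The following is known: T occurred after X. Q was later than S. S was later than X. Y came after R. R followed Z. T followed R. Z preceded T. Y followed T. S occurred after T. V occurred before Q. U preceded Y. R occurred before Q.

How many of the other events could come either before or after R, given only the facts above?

Forced before R: Z; forced after R: Q, S, T, and Y.
That leaves U, V, and X with no forced order relative to R — 3.

3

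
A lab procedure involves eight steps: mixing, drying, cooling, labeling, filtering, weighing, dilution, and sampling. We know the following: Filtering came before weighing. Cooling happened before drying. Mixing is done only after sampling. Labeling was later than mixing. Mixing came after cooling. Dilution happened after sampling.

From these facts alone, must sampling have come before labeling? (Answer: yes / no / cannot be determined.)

yes

Chain the constraints: sampling → mixing → labeling. Each link is directly stated, so sampling comes before labeling.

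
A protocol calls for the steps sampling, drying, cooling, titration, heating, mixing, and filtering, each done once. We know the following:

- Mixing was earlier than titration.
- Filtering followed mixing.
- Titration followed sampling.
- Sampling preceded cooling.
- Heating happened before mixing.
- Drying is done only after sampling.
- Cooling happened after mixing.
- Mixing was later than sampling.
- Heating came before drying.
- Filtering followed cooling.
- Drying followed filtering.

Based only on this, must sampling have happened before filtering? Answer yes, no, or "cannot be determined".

Chain the constraints: sampling → cooling → filtering. Each link is directly stated, so sampling comes before filtering.

yes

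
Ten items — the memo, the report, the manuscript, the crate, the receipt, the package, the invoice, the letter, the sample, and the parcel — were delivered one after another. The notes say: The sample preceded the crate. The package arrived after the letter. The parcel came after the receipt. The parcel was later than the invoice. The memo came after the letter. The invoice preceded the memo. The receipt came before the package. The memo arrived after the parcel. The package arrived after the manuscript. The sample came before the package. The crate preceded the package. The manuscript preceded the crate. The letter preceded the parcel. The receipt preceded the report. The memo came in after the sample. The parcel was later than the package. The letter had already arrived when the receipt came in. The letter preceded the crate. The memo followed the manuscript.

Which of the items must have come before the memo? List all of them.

Directly stated before the memo: the invoice, the letter, the manuscript, the parcel, and the sample.
The crate reaches the memo via the crate → the package → the parcel → the memo.
The package reaches the memo via the package → the parcel → the memo.
The receipt reaches the memo via the receipt → the parcel → the memo.
No chain forces the report ahead of the memo.

the crate, the invoice, the letter, the manuscript, the package, the parcel, the receipt, the sample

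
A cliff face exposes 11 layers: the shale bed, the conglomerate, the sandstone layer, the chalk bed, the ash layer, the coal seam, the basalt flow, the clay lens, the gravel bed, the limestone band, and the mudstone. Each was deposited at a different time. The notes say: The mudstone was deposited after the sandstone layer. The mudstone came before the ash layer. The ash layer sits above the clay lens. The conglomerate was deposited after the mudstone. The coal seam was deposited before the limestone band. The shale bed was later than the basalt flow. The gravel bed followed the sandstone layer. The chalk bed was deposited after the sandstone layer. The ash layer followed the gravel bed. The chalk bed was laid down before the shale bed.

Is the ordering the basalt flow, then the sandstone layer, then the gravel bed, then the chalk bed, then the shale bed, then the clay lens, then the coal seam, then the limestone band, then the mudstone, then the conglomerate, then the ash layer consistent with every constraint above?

Check each stated constraint against the proposed order — e.g. the sandstone layer is ahead of the mudstone; the gravel bed is ahead of the ash layer. Every pair is in the required order; nothing is violated.

yes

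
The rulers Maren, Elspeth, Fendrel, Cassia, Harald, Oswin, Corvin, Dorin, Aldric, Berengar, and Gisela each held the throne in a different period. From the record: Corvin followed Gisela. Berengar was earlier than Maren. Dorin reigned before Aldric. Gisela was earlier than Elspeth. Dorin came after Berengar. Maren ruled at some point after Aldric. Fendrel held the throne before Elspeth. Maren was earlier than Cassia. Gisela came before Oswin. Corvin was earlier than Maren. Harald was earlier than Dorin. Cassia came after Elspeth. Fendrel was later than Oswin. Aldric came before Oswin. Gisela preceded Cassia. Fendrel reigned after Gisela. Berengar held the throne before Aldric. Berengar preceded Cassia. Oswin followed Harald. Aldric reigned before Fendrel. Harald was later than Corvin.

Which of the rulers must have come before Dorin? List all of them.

Directly stated before Dorin: Berengar and Harald.
Corvin reaches Dorin via Corvin → Harald → Dorin.
Gisela reaches Dorin via Gisela → Corvin → Harald → Dorin.
No chain forces Elspeth (or any of the others) ahead of Dorin.

Berengar, Corvin, Gisela, Harald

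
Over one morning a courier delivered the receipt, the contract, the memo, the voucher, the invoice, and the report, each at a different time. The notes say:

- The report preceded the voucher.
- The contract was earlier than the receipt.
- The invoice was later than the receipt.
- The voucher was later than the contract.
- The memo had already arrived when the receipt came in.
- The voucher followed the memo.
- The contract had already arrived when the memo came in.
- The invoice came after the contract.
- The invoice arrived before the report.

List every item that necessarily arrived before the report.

the contract, the invoice, the memo, the receipt

Directly stated before the report: the invoice.
The contract reaches the report via the contract → the invoice → the report.
The memo reaches the report via the memo → the receipt → the invoice → the report.
The receipt reaches the report via the receipt → the invoice → the report.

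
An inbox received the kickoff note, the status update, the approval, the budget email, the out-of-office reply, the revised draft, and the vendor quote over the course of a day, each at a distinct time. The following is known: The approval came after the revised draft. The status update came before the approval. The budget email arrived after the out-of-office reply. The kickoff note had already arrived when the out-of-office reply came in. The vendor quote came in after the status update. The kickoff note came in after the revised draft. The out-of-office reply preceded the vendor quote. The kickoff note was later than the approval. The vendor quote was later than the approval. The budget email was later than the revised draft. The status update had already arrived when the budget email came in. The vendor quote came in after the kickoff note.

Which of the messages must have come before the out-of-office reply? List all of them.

Directly stated before the out-of-office reply: the kickoff note.
The approval reaches the out-of-office reply via the approval → the kickoff note → the out-of-office reply.
The revised draft reaches the out-of-office reply via the revised draft → the kickoff note → the out-of-office reply.
The status update reaches the out-of-office reply via the status update → the approval → the kickoff note → the out-of-office reply.

the approval, the kickoff note, the revised draft, the status update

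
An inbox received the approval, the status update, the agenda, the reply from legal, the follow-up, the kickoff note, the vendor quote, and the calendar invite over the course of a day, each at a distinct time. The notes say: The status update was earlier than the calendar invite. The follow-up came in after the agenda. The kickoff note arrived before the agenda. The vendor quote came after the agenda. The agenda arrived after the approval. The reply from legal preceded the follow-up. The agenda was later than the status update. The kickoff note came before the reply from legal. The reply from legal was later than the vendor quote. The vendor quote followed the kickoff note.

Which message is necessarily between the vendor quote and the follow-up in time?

the reply from legal

Tracing the constraints gives the vendor quote → the reply from legal → the follow-up, so the reply from legal sits after the vendor quote and before the follow-up.
No other message is forced both after the vendor quote and before the follow-up.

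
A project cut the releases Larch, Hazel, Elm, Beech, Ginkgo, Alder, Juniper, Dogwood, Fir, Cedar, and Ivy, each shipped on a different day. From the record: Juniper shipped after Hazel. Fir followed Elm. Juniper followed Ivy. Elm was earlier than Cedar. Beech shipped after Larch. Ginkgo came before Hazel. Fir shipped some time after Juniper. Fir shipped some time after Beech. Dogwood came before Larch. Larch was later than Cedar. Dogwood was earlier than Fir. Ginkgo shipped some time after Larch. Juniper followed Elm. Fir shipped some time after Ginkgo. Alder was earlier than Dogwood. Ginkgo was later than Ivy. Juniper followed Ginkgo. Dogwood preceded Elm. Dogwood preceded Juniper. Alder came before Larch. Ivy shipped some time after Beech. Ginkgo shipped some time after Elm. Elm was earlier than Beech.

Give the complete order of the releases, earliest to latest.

The constraints fix every adjacent pair, so only one ordering works:
Alder → Dogwood → Elm → Cedar → Larch → Beech → Ivy → Ginkgo → Hazel → Juniper → Fir.

Alder, Dogwood, Elm, Cedar, Larch, Beech, Ivy, Ginkgo, Hazel, Juniper, Fir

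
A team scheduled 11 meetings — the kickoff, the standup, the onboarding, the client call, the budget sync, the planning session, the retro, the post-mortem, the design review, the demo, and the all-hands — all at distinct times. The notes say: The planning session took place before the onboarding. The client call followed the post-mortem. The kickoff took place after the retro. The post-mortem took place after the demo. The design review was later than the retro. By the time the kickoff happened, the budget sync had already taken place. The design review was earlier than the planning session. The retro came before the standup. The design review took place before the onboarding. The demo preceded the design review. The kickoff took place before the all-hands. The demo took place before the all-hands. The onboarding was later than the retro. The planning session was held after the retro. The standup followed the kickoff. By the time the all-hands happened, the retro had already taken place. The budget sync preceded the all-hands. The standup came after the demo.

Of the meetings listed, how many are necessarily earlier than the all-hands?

Directly stated before the all-hands: the budget sync, the demo, the kickoff, and the retro.
No chain forces the standup (or any of the others) ahead of the all-hands.
That's the budget sync, the demo, the kickoff, and the retro — 4 in all.

4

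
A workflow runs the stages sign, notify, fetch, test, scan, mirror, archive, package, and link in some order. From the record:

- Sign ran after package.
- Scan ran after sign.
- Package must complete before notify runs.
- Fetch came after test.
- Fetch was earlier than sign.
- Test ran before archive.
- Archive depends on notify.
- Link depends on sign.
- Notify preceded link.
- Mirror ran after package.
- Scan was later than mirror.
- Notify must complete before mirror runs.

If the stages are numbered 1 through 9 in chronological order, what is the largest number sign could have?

Sign must come before link and scan — 2 stages forced after it.
Everything else can be placed before sign in some valid order, so sign can sit as late as position 9 − 2 = 7.

7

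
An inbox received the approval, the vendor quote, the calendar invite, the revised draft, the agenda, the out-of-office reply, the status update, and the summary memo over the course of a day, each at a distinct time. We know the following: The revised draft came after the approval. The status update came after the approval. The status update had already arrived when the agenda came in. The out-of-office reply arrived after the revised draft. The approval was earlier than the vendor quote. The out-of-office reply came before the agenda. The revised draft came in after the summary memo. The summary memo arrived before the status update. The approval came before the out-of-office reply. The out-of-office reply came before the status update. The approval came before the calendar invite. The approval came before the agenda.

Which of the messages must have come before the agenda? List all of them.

Directly stated before the agenda: the approval, the out-of-office reply, and the status update.
The revised draft reaches the agenda via the revised draft → the out-of-office reply → the agenda.
The summary memo reaches the agenda via the summary memo → the status update → the agenda.
No chain forces the vendor quote (or any of the others) ahead of the agenda.

the approval, the out-of-office reply, the revised draft, the status update, the summary memo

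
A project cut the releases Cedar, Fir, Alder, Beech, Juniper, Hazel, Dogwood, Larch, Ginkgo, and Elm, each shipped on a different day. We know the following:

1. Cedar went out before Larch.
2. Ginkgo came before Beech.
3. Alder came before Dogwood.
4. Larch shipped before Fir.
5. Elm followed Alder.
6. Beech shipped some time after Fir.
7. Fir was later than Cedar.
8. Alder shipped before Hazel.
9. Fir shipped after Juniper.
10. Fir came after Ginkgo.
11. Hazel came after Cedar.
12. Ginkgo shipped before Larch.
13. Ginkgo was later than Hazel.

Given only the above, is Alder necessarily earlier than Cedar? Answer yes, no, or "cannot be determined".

cannot be determined

No chain of stated constraints runs from Alder to Cedar, and none runs from Cedar to Alder either.
So the relative order of Alder and Cedar is not fixed by the given facts.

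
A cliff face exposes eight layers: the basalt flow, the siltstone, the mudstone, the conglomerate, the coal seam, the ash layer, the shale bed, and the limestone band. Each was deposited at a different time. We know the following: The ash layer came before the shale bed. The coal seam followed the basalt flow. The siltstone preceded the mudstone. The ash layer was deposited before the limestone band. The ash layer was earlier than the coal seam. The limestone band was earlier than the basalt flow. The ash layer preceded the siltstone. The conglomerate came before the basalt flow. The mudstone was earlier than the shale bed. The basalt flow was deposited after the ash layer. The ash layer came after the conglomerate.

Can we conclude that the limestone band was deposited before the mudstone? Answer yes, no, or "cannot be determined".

cannot be determined

No chain of stated constraints runs from the limestone band to the mudstone, and none runs from the mudstone to the limestone band either.
So the relative order of the limestone band and the mudstone is not fixed by the given facts.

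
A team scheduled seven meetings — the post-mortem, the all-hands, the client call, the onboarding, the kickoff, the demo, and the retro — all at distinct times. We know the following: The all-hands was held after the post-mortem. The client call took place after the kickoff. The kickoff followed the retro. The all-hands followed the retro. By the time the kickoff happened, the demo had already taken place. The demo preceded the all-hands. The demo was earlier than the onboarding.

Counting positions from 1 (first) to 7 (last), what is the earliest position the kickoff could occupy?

3

The demo and the retro must both come before the kickoff — 2 forced predecessors.
Nothing else is forced ahead of the kickoff, so its earliest slot is position 2 + 1 = 3.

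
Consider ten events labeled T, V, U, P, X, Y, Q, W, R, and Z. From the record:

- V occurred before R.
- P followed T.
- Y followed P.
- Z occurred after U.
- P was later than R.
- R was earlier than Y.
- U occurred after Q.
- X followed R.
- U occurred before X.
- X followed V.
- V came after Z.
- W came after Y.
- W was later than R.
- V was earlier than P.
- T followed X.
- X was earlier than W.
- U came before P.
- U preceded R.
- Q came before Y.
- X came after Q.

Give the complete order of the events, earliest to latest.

Q, U, Z, V, R, X, T, P, Y, W

The constraints fix every adjacent pair, so only one ordering works:
Q → U → Z → V → R → X → T → P → Y → W.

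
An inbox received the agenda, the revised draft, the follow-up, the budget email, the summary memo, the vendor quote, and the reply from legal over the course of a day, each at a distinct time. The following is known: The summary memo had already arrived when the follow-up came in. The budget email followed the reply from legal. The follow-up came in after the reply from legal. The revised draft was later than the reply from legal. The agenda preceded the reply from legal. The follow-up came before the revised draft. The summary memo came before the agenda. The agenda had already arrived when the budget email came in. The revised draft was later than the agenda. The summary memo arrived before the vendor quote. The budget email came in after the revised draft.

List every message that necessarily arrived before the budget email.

the agenda, the follow-up, the reply from legal, the revised draft, the summary memo

Directly stated before the budget email: the agenda, the reply from legal, and the revised draft.
The follow-up reaches the budget email via the follow-up → the revised draft → the budget email.
The summary memo reaches the budget email via the summary memo → the agenda → the budget email.
No chain forces the vendor quote ahead of the budget email.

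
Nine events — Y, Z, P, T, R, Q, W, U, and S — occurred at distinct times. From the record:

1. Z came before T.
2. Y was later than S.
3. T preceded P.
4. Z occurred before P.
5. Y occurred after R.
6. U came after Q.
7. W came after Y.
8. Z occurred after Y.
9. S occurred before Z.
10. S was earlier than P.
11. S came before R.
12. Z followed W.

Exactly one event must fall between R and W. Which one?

Y

Tracing the constraints gives R → Y → W, so Y sits after R and before W.
No other event is forced both after R and before W.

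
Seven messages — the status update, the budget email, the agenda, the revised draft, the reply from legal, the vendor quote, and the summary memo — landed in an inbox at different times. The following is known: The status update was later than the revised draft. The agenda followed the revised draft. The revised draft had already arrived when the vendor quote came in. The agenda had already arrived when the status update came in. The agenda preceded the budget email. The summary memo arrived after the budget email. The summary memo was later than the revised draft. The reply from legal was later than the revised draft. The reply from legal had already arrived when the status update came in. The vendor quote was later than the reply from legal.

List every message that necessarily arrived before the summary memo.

Directly stated before the summary memo: the budget email and the revised draft.
The agenda reaches the summary memo via the agenda → the budget email → the summary memo.

the agenda, the budget email, the revised draft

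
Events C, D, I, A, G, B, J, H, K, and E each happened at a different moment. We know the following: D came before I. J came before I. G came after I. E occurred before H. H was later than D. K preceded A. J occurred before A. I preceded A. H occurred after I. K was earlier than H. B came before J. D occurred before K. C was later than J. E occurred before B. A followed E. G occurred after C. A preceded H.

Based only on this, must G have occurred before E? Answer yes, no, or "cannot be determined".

Tracing the constraints gives E → B → J → C → G, so E must come before G.
That means G cannot be before E.

no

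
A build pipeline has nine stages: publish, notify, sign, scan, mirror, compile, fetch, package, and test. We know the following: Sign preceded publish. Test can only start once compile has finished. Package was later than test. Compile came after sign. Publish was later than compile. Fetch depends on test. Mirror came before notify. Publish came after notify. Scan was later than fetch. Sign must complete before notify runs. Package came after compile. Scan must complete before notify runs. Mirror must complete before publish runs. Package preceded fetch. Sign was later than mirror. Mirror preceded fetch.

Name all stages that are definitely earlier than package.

compile, mirror, sign, test

Directly stated before package: compile and test.
Mirror reaches package via mirror → sign → compile → package.
Sign reaches package via sign → compile → package.
No chain forces scan (or any of the others) ahead of package.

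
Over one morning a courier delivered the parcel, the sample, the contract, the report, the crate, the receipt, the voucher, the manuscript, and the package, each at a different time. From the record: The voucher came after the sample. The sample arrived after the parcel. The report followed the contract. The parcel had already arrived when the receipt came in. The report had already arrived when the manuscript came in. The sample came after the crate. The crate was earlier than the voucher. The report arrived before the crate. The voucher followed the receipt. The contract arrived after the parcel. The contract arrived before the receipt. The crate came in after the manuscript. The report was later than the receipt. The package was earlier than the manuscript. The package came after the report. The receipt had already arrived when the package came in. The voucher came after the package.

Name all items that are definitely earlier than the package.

the contract, the parcel, the receipt, the report

Directly stated before the package: the receipt and the report.
The contract reaches the package via the contract → the report → the package.
The parcel reaches the package via the parcel → the receipt → the package.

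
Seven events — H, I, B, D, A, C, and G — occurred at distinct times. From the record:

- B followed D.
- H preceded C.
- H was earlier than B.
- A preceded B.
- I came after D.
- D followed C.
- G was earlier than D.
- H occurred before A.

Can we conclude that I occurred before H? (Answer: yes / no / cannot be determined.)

no

Tracing the constraints gives H → C → D → I, so H must come before I.
That means I cannot be before H.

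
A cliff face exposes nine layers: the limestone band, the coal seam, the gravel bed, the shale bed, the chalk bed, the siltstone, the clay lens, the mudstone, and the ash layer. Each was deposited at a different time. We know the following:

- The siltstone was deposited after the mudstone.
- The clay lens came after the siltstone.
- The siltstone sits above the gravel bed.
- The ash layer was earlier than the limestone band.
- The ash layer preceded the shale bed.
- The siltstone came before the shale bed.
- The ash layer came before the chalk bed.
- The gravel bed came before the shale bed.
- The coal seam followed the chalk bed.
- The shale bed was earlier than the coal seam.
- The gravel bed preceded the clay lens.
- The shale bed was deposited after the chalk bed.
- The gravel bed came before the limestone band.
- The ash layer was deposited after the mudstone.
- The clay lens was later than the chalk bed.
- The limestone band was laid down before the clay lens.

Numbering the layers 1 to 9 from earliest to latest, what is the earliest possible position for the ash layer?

2

The mudstone must come before the ash layer — 1 forced predecessor.
Nothing else is forced ahead of the ash layer, so its earliest slot is position 1 + 1 = 2.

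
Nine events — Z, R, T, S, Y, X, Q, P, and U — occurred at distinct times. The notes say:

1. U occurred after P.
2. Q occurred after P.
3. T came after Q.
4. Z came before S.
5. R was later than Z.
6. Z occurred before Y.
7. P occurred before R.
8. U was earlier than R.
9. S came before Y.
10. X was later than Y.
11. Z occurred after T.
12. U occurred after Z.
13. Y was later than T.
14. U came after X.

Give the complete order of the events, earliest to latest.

The constraints fix every adjacent pair, so only one ordering works:
P → Q → T → Z → S → Y → X → U → R.

P, Q, T, Z, S, Y, X, U, R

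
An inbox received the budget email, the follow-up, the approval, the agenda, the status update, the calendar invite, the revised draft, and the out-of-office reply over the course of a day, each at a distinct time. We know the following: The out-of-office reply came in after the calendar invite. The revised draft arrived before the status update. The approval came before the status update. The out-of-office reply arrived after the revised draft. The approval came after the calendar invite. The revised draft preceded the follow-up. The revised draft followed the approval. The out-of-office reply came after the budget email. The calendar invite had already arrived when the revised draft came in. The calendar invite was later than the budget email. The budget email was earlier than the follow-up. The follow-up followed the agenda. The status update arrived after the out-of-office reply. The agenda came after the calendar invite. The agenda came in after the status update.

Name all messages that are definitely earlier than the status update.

the approval, the budget email, the calendar invite, the out-of-office reply, the revised draft

Directly stated before the status update: the approval, the out-of-office reply, and the revised draft.
The budget email reaches the status update via the budget email → the out-of-office reply → the status update.
The calendar invite reaches the status update via the calendar invite → the out-of-office reply → the status update.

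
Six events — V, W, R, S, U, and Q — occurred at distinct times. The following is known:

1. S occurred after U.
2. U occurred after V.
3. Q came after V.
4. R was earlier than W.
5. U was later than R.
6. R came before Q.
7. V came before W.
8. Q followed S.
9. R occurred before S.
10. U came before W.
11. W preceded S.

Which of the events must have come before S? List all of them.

R, U, V, W

Directly stated before S: R, U, and W.
V reaches S via V → U → S.
No chain forces Q ahead of S.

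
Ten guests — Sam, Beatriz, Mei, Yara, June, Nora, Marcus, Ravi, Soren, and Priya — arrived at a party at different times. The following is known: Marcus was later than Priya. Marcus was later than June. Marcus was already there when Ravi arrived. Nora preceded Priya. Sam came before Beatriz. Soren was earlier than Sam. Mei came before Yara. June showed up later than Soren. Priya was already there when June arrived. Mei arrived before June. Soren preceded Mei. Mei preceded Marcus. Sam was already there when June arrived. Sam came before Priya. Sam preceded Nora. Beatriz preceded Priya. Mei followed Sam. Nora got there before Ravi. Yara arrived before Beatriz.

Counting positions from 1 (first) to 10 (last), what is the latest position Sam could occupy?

Sam must come before Beatriz, June, Marcus, Mei, Nora, Priya, Ravi, and Yara — 8 guests forced after them.
Everything else can be placed before Sam in some valid order, so Sam can sit as late as position 10 − 8 = 2.

2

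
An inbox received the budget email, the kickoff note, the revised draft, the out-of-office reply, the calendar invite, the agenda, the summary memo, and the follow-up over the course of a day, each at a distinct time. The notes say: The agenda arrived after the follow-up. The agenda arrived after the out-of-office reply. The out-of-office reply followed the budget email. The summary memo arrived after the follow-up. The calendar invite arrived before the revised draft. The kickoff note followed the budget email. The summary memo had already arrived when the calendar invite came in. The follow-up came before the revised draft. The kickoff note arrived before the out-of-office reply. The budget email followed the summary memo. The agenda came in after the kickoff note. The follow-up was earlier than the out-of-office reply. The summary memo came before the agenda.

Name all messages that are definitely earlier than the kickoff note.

the budget email, the follow-up, the summary memo

Directly stated before the kickoff note: the budget email.
The follow-up reaches the kickoff note via the follow-up → the summary memo → the budget email → the kickoff note.
The summary memo reaches the kickoff note via the summary memo → the budget email → the kickoff note.
No chain forces the revised draft (or any of the others) ahead of the kickoff note.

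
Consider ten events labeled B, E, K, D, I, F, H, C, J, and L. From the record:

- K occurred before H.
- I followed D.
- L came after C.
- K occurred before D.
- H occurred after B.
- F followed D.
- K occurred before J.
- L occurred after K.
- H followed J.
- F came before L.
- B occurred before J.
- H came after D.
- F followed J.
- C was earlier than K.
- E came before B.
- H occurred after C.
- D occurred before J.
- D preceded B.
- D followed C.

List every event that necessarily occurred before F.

Directly stated before F: D and J.
B reaches F via B → J → F.
C reaches F via C → D → F.
E reaches F via E → B → J → F.
Likewise K reaches F by chaining the stated constraints.
No chain forces I (or any of the others) ahead of F.

B, C, D, E, J, K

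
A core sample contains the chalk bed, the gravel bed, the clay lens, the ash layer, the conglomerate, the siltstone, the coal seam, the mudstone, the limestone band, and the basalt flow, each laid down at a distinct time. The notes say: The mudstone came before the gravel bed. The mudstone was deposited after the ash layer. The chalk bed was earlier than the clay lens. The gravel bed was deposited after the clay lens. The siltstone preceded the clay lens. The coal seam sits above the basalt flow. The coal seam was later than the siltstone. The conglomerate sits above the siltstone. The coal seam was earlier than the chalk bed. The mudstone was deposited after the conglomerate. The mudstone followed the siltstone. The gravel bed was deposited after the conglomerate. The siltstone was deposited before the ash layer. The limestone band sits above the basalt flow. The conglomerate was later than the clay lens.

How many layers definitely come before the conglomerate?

Directly stated before the conglomerate: the clay lens and the siltstone.
The basalt flow reaches the conglomerate via the basalt flow → the coal seam → the chalk bed → the clay lens → the conglomerate.
The chalk bed reaches the conglomerate via the chalk bed → the clay lens → the conglomerate.
The coal seam reaches the conglomerate via the coal seam → the chalk bed → the clay lens → the conglomerate.
No chain forces the limestone band (or any of the others) ahead of the conglomerate.
That's the basalt flow, the chalk bed, the clay lens, the coal seam, and the siltstone — 5 in all.

5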